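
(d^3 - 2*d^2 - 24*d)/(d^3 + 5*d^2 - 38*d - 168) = d/(d + 7)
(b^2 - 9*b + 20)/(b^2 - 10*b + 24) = (b - 5)/(b - 6)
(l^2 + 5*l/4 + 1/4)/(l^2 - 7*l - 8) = (l + 1/4)/(l - 8)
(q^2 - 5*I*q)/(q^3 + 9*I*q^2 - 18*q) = (q - 5*I)/(q^2 + 9*I*q - 18)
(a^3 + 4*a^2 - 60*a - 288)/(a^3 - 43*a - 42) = (a^2 - 2*a - 48)/(a^2 - 6*a - 7)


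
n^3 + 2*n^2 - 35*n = n*(n - 5)*(n + 7)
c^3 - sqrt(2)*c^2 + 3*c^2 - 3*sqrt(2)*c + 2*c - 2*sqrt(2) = (c + 1)*(c + 2)*(c - sqrt(2))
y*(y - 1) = y^2 - y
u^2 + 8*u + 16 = (u + 4)^2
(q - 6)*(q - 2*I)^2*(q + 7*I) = q^4 - 6*q^3 + 3*I*q^3 + 24*q^2 - 18*I*q^2 - 144*q - 28*I*q + 168*I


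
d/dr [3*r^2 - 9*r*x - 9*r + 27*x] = 6*r - 9*x - 9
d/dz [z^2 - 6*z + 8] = 2*z - 6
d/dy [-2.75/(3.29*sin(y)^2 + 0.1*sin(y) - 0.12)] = (18.095*sin(y) + 0.275)*cos(y)/(3.29*sin(y)^2 + 0.1*sin(y) - 0.12)^2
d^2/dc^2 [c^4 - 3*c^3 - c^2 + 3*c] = 12*c^2 - 18*c - 2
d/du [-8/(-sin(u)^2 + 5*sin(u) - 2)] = 8*(5 - 2*sin(u))*cos(u)/(sin(u)^2 - 5*sin(u) + 2)^2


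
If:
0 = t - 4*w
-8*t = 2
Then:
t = -1/4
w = -1/16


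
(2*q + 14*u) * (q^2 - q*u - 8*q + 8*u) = 2*q^3 + 12*q^2*u - 16*q^2 - 14*q*u^2 - 96*q*u + 112*u^2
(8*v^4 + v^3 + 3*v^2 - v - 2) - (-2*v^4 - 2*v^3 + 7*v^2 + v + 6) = 10*v^4 + 3*v^3 - 4*v^2 - 2*v - 8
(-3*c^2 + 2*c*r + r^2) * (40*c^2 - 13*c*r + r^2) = -120*c^4 + 119*c^3*r + 11*c^2*r^2 - 11*c*r^3 + r^4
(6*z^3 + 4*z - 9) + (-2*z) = 6*z^3 + 2*z - 9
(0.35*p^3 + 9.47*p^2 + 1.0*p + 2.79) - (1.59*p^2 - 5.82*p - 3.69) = 0.35*p^3 + 7.88*p^2 + 6.82*p + 6.48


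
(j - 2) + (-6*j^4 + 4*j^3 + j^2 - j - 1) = -6*j^4 + 4*j^3 + j^2 - 3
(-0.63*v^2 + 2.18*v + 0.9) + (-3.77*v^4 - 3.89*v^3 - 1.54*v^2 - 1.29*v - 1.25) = -3.77*v^4 - 3.89*v^3 - 2.17*v^2 + 0.89*v - 0.35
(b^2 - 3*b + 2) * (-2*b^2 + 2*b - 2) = -2*b^4 + 8*b^3 - 12*b^2 + 10*b - 4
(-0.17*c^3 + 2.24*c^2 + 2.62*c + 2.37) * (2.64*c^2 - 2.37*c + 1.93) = -0.4488*c^5 + 6.3165*c^4 + 1.2799*c^3 + 4.3706*c^2 - 0.5603*c + 4.5741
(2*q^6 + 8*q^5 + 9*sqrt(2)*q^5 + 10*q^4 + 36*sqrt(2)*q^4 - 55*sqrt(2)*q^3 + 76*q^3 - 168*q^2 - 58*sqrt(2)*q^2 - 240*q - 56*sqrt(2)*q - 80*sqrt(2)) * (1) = 2*q^6 + 8*q^5 + 9*sqrt(2)*q^5 + 10*q^4 + 36*sqrt(2)*q^4 - 55*sqrt(2)*q^3 + 76*q^3 - 168*q^2 - 58*sqrt(2)*q^2 - 240*q - 56*sqrt(2)*q - 80*sqrt(2)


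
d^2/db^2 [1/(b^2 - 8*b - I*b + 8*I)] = 2*(-b^2 + 8*b + I*b + (-2*b + 8 + I)^2 - 8*I)/(b^2 - 8*b - I*b + 8*I)^3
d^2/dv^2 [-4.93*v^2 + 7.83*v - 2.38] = -9.86000000000000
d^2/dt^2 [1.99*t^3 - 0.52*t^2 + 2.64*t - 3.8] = 11.94*t - 1.04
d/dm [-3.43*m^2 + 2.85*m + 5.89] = 2.85 - 6.86*m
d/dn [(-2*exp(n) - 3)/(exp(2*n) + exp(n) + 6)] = ((2*exp(n) + 1)*(2*exp(n) + 3) - 2*exp(2*n) - 2*exp(n) - 12)*exp(n)/(exp(2*n) + exp(n) + 6)^2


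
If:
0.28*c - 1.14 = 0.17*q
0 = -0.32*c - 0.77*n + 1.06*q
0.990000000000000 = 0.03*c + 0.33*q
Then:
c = 5.58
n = 1.11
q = 2.49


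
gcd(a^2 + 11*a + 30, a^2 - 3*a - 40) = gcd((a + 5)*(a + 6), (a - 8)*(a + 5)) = a + 5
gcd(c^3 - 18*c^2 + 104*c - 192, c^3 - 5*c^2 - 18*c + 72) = c - 6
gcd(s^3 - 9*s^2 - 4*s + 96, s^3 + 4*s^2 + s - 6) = s + 3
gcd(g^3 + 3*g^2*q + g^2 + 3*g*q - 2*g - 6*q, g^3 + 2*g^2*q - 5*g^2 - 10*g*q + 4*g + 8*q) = g - 1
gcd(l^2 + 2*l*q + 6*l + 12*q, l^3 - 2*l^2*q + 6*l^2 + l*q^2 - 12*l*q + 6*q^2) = l + 6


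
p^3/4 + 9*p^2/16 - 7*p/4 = p*(p/4 + 1)*(p - 7/4)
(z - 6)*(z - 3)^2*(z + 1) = z^4 - 11*z^3 + 33*z^2 - 9*z - 54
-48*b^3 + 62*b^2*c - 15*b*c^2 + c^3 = (-8*b + c)*(-6*b + c)*(-b + c)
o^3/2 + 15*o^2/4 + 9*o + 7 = (o/2 + 1)*(o + 2)*(o + 7/2)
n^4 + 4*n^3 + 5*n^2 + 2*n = n*(n + 1)^2*(n + 2)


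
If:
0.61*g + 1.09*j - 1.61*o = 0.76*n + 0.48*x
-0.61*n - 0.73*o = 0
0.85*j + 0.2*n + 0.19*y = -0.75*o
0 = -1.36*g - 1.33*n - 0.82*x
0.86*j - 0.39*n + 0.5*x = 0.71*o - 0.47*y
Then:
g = 0.364860349359582*y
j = -0.294292608241081*y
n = -0.140958470027578*y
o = 0.117787214680579*y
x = -0.376506475600429*y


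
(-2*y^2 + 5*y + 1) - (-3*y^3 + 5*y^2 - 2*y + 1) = 3*y^3 - 7*y^2 + 7*y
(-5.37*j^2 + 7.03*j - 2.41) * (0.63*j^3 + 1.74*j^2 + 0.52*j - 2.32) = -3.3831*j^5 - 4.9149*j^4 + 7.9215*j^3 + 11.9206*j^2 - 17.5628*j + 5.5912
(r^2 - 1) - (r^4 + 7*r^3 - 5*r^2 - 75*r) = -r^4 - 7*r^3 + 6*r^2 + 75*r - 1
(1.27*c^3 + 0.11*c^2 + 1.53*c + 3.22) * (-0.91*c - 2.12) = -1.1557*c^4 - 2.7925*c^3 - 1.6255*c^2 - 6.1738*c - 6.8264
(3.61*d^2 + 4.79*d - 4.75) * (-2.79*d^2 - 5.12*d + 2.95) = -10.0719*d^4 - 31.8473*d^3 - 0.622799999999998*d^2 + 38.4505*d - 14.0125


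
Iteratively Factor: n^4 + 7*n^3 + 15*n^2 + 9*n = (n + 3)*(n^3 + 4*n^2 + 3*n) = n*(n + 3)*(n^2 + 4*n + 3) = n*(n + 1)*(n + 3)*(n + 3)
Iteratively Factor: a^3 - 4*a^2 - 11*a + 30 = (a - 2)*(a^2 - 2*a - 15) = (a - 2)*(a + 3)*(a - 5)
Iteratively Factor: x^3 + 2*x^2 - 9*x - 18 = (x - 3)*(x^2 + 5*x + 6) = (x - 3)*(x + 2)*(x + 3)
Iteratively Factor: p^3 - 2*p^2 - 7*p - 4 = (p - 4)*(p^2 + 2*p + 1) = (p - 4)*(p + 1)*(p + 1)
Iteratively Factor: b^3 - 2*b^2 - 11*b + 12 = (b + 3)*(b^2 - 5*b + 4) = (b - 4)*(b + 3)*(b - 1)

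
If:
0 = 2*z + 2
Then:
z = -1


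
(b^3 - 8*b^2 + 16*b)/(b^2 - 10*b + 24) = b*(b - 4)/(b - 6)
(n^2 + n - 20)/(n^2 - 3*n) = (n^2 + n - 20)/(n*(n - 3))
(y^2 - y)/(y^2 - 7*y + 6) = y/(y - 6)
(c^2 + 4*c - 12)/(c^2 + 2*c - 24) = (c - 2)/(c - 4)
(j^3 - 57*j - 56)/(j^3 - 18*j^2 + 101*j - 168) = (j^2 + 8*j + 7)/(j^2 - 10*j + 21)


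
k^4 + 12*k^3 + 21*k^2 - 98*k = k*(k - 2)*(k + 7)^2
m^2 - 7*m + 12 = (m - 4)*(m - 3)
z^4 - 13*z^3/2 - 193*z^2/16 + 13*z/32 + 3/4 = (z - 8)*(z - 1/4)*(z + 1/4)*(z + 3/2)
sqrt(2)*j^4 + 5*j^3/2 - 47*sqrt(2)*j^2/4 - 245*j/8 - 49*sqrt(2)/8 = (j - 7/2)*(j + 7/2)*(j + sqrt(2))*(sqrt(2)*j + 1/2)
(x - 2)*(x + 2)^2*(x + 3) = x^4 + 5*x^3 + 2*x^2 - 20*x - 24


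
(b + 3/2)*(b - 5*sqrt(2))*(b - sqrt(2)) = b^3 - 6*sqrt(2)*b^2 + 3*b^2/2 - 9*sqrt(2)*b + 10*b + 15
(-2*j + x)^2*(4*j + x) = 16*j^3 - 12*j^2*x + x^3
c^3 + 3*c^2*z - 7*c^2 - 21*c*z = c*(c - 7)*(c + 3*z)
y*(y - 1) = y^2 - y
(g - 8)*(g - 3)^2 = g^3 - 14*g^2 + 57*g - 72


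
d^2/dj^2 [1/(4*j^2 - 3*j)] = 2*(-4*j*(4*j - 3) + (8*j - 3)^2)/(j^3*(4*j - 3)^3)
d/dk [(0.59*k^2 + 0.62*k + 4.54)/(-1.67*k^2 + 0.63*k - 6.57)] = (1.4071*k^2 + 7.411*k - 6.9336)/(2.7889*k^4 - 2.1042*k^3 + 22.3407*k^2 - 8.2782*k + 43.1649)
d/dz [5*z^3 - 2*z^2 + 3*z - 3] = 15*z^2 - 4*z + 3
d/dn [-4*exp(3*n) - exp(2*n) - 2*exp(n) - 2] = 2*(-6*exp(2*n) - exp(n) - 1)*exp(n)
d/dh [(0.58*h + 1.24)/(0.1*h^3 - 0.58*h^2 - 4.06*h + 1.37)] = (-0.116*h^3 - 0.0356000000000001*h^2 + 1.4384*h + 5.829)/(0.01*h^6 - 0.116*h^5 - 0.4756*h^4 + 4.9836*h^3 + 14.8944*h^2 - 11.1244*h + 1.8769)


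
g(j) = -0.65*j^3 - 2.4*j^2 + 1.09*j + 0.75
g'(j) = -1.95*j^2 - 4.8*j + 1.09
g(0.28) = 0.85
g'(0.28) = -0.41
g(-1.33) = -3.42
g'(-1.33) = 4.02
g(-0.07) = 0.66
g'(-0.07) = 1.42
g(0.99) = -1.15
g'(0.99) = -5.57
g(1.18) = -2.37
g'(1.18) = -7.29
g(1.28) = -3.15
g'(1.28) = -8.25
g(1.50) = -5.21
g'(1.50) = -10.50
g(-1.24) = -3.05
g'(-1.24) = 4.04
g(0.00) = 0.75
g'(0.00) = 1.09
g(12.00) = -1454.97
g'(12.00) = -337.31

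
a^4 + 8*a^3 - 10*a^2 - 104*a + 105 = (a - 3)*(a - 1)*(a + 5)*(a + 7)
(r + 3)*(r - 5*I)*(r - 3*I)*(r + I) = r^4 + 3*r^3 - 7*I*r^3 - 7*r^2 - 21*I*r^2 - 21*r - 15*I*r - 45*I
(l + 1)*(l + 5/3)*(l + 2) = l^3 + 14*l^2/3 + 7*l + 10/3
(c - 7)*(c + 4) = c^2 - 3*c - 28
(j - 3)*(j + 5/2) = j^2 - j/2 - 15/2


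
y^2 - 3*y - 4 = (y - 4)*(y + 1)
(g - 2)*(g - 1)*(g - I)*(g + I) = g^4 - 3*g^3 + 3*g^2 - 3*g + 2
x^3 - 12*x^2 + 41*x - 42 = (x - 7)*(x - 3)*(x - 2)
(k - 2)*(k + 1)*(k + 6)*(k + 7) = k^4 + 12*k^3 + 27*k^2 - 68*k - 84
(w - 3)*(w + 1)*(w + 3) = w^3 + w^2 - 9*w - 9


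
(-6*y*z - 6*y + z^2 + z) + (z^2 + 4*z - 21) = -6*y*z - 6*y + 2*z^2 + 5*z - 21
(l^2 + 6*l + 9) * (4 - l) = -l^3 - 2*l^2 + 15*l + 36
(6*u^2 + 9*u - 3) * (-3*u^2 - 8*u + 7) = -18*u^4 - 75*u^3 - 21*u^2 + 87*u - 21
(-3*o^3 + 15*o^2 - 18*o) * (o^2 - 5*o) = -3*o^5 + 30*o^4 - 93*o^3 + 90*o^2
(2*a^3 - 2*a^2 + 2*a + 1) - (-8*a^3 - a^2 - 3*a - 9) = 10*a^3 - a^2 + 5*a + 10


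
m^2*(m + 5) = m^3 + 5*m^2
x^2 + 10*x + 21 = (x + 3)*(x + 7)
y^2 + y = y*(y + 1)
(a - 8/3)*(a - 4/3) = a^2 - 4*a + 32/9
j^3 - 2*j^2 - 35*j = j*(j - 7)*(j + 5)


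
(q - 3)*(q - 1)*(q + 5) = q^3 + q^2 - 17*q + 15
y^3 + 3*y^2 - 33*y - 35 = (y - 5)*(y + 1)*(y + 7)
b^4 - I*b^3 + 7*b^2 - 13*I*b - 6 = (b - 2*I)*(b - I)^2*(b + 3*I)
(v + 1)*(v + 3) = v^2 + 4*v + 3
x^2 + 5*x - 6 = (x - 1)*(x + 6)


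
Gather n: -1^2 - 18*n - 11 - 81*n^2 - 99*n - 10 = -81*n^2 - 117*n - 22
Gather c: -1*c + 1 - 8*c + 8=9 - 9*c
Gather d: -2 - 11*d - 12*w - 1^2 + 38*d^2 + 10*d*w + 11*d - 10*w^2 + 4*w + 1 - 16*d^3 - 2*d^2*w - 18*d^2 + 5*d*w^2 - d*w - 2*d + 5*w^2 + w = -16*d^3 + d^2*(20 - 2*w) + d*(5*w^2 + 9*w - 2) - 5*w^2 - 7*w - 2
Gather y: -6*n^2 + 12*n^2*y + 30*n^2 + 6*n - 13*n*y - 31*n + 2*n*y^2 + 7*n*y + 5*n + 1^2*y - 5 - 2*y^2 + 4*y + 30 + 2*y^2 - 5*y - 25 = 24*n^2 + 2*n*y^2 - 20*n + y*(12*n^2 - 6*n)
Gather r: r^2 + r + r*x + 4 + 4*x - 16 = r^2 + r*(x + 1) + 4*x - 12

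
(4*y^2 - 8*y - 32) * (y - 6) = 4*y^3 - 32*y^2 + 16*y + 192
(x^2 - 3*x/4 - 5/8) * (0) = 0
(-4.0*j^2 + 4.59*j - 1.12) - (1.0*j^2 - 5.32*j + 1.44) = -5.0*j^2 + 9.91*j - 2.56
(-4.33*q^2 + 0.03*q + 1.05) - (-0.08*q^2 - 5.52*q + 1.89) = -4.25*q^2 + 5.55*q - 0.84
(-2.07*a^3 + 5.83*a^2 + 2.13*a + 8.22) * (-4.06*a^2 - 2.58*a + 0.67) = 8.4042*a^5 - 18.3292*a^4 - 25.0761*a^3 - 34.9625*a^2 - 19.7805*a + 5.5074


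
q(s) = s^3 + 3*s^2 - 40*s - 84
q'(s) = 3*s^2 + 6*s - 40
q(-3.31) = 45.00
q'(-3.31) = -26.99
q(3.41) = -145.86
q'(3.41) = 15.34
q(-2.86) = 31.55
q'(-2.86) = -32.62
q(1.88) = -141.95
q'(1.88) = -18.12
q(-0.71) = -54.45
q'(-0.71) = -42.75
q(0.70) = -110.19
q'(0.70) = -34.33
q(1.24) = -127.08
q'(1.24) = -27.95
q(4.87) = -92.15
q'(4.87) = 60.37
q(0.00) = -84.00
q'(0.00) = -40.00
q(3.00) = -150.00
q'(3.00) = 5.00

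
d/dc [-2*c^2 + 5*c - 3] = 5 - 4*c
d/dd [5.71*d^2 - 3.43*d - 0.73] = 11.42*d - 3.43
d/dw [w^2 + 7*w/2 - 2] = 2*w + 7/2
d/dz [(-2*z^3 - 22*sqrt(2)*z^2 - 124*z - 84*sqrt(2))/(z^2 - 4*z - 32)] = 2*(-z^4 + 8*z^3 + 44*sqrt(2)*z^2 + 158*z^2 + 788*sqrt(2)*z - 168*sqrt(2) + 1984)/(z^4 - 8*z^3 - 48*z^2 + 256*z + 1024)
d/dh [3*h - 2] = 3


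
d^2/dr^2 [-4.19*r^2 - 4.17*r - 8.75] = -8.38000000000000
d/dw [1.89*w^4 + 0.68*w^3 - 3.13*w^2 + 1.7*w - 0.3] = 7.56*w^3 + 2.04*w^2 - 6.26*w + 1.7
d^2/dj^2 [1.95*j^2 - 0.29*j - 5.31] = 3.90000000000000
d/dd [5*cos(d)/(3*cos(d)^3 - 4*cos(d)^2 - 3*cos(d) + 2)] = 10*(3*cos(d)^3 - 2*cos(d)^2 - 1)*sin(d)/(3*sin(d)^2*cos(d) - 4*sin(d)^2 + 2)^2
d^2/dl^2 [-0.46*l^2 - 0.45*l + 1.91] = -0.920000000000000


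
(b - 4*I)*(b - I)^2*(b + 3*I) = b^4 - 3*I*b^3 + 9*b^2 - 23*I*b - 12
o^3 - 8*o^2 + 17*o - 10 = (o - 5)*(o - 2)*(o - 1)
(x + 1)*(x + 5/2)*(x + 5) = x^3 + 17*x^2/2 + 20*x + 25/2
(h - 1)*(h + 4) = h^2 + 3*h - 4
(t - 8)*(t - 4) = t^2 - 12*t + 32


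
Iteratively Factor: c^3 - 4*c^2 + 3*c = (c - 1)*(c^2 - 3*c) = c*(c - 1)*(c - 3)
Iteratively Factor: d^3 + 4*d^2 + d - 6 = (d + 2)*(d^2 + 2*d - 3) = (d + 2)*(d + 3)*(d - 1)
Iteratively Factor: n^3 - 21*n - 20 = (n - 5)*(n^2 + 5*n + 4) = (n - 5)*(n + 4)*(n + 1)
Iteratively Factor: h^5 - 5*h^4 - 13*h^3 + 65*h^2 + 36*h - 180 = (h + 3)*(h^4 - 8*h^3 + 11*h^2 + 32*h - 60) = (h - 5)*(h + 3)*(h^3 - 3*h^2 - 4*h + 12) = (h - 5)*(h - 3)*(h + 3)*(h^2 - 4) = (h - 5)*(h - 3)*(h - 2)*(h + 3)*(h + 2)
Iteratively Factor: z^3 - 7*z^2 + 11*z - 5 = (z - 5)*(z^2 - 2*z + 1) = (z - 5)*(z - 1)*(z - 1)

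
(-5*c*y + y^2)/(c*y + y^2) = (-5*c + y)/(c + y)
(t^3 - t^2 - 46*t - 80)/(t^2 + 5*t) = t - 6 - 16/t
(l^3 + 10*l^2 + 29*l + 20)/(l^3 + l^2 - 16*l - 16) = (l + 5)/(l - 4)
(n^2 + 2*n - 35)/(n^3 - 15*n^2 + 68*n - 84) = (n^2 + 2*n - 35)/(n^3 - 15*n^2 + 68*n - 84)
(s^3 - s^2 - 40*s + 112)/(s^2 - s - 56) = (s^2 - 8*s + 16)/(s - 8)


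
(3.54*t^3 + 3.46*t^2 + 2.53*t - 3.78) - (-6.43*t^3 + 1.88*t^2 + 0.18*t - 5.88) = 9.97*t^3 + 1.58*t^2 + 2.35*t + 2.1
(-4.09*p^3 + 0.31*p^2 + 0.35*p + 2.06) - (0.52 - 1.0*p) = -4.09*p^3 + 0.31*p^2 + 1.35*p + 1.54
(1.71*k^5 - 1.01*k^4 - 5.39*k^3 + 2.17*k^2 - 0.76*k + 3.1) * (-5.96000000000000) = -10.1916*k^5 + 6.0196*k^4 + 32.1244*k^3 - 12.9332*k^2 + 4.5296*k - 18.476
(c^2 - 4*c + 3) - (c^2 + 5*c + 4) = -9*c - 1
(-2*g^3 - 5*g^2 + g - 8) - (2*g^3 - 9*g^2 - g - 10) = -4*g^3 + 4*g^2 + 2*g + 2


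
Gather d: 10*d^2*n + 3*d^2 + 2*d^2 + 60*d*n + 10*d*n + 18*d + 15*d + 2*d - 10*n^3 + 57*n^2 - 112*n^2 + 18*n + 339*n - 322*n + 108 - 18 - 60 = d^2*(10*n + 5) + d*(70*n + 35) - 10*n^3 - 55*n^2 + 35*n + 30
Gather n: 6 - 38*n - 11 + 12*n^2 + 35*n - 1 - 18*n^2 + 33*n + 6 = -6*n^2 + 30*n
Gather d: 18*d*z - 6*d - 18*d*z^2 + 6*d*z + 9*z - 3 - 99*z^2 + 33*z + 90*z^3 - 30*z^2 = d*(-18*z^2 + 24*z - 6) + 90*z^3 - 129*z^2 + 42*z - 3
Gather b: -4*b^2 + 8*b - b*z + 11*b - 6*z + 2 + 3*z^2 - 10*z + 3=-4*b^2 + b*(19 - z) + 3*z^2 - 16*z + 5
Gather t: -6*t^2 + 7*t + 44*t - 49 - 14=-6*t^2 + 51*t - 63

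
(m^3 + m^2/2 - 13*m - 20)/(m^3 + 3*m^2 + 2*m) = (m^2 - 3*m/2 - 10)/(m*(m + 1))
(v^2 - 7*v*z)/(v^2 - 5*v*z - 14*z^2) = v/(v + 2*z)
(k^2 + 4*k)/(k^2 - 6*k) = (k + 4)/(k - 6)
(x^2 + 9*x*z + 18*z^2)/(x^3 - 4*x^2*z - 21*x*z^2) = (x + 6*z)/(x*(x - 7*z))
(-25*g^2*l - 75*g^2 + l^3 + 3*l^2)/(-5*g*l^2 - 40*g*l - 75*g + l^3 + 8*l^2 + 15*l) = (5*g + l)/(l + 5)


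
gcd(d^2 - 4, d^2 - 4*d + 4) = d - 2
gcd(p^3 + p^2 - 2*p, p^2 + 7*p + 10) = p + 2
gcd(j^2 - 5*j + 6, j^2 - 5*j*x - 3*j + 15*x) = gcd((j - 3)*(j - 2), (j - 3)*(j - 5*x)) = j - 3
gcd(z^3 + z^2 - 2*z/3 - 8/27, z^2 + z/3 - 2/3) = z - 2/3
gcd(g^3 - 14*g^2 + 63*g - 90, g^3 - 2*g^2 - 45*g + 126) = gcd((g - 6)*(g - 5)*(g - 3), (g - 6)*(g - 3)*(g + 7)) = g^2 - 9*g + 18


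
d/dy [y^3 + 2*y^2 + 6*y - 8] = 3*y^2 + 4*y + 6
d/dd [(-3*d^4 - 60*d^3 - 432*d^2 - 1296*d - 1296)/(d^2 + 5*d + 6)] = 3*(-2*d^3 - 27*d^2 - 108*d - 108)/(d^2 + 6*d + 9)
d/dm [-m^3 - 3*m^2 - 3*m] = -3*m^2 - 6*m - 3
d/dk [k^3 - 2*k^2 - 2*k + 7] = 3*k^2 - 4*k - 2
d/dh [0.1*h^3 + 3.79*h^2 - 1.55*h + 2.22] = 0.3*h^2 + 7.58*h - 1.55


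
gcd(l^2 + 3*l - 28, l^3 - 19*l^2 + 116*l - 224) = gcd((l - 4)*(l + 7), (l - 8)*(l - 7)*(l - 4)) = l - 4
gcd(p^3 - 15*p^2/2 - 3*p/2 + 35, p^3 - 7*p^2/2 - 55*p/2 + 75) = p - 5/2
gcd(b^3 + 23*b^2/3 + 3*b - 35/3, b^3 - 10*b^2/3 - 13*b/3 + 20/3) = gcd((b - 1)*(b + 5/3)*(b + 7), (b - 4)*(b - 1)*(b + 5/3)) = b^2 + 2*b/3 - 5/3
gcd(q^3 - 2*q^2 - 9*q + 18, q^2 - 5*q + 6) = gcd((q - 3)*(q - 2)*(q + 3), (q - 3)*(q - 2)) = q^2 - 5*q + 6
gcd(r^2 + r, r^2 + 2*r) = r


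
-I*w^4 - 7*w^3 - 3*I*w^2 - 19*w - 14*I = (w - 7*I)*(w - 2*I)*(w + I)*(-I*w + 1)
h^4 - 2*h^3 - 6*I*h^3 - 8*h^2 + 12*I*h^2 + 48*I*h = h*(h - 4)*(h + 2)*(h - 6*I)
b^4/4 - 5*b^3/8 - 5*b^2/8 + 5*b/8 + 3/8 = (b/2 + 1/4)*(b/2 + 1/2)*(b - 3)*(b - 1)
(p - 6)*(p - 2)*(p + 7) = p^3 - p^2 - 44*p + 84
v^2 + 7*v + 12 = (v + 3)*(v + 4)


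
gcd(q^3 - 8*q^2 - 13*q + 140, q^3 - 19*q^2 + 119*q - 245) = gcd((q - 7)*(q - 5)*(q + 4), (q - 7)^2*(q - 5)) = q^2 - 12*q + 35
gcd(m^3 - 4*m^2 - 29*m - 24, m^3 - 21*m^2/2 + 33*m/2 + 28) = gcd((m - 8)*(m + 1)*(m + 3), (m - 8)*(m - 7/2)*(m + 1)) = m^2 - 7*m - 8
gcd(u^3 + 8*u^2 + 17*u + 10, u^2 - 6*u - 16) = u + 2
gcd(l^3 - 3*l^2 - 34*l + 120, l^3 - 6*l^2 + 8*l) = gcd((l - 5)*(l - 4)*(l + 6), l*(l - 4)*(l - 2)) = l - 4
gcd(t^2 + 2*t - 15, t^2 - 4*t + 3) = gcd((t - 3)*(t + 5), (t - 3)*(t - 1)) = t - 3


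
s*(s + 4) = s^2 + 4*s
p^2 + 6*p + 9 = (p + 3)^2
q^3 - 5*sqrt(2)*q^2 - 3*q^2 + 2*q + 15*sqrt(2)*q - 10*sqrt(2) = (q - 2)*(q - 1)*(q - 5*sqrt(2))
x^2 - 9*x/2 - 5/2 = (x - 5)*(x + 1/2)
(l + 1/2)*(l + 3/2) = l^2 + 2*l + 3/4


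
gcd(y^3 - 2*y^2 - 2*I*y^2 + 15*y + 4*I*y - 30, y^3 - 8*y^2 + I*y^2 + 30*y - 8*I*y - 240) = y - 5*I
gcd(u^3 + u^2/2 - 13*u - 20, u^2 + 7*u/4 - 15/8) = u + 5/2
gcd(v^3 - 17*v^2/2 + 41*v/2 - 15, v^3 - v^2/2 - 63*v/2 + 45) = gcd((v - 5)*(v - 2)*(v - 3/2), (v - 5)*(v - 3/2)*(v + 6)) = v^2 - 13*v/2 + 15/2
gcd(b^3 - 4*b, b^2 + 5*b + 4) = 1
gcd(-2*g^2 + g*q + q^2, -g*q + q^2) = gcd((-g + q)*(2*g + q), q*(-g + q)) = -g + q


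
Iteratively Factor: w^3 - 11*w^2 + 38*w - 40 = (w - 4)*(w^2 - 7*w + 10) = (w - 4)*(w - 2)*(w - 5)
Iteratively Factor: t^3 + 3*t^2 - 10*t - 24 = (t + 4)*(t^2 - t - 6) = (t + 2)*(t + 4)*(t - 3)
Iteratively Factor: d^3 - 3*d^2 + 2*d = (d - 1)*(d^2 - 2*d) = (d - 2)*(d - 1)*(d)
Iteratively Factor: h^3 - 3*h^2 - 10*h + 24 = (h + 3)*(h^2 - 6*h + 8) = (h - 2)*(h + 3)*(h - 4)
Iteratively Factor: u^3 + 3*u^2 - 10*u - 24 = (u - 3)*(u^2 + 6*u + 8) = (u - 3)*(u + 4)*(u + 2)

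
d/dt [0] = 0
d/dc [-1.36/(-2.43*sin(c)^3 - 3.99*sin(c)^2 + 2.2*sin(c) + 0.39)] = (-9.9144*sin(c)^2 - 10.8528*sin(c) + 2.992)*cos(c)/(2.43*sin(c)^3 + 3.99*sin(c)^2 - 2.2*sin(c) - 0.39)^2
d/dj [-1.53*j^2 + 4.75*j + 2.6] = 4.75 - 3.06*j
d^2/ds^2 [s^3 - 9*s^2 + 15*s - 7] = 6*s - 18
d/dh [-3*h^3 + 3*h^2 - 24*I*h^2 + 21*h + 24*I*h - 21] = -9*h^2 + h*(6 - 48*I) + 21 + 24*I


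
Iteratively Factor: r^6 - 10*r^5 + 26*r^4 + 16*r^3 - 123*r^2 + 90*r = (r + 2)*(r^5 - 12*r^4 + 50*r^3 - 84*r^2 + 45*r) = r*(r + 2)*(r^4 - 12*r^3 + 50*r^2 - 84*r + 45) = r*(r - 3)*(r + 2)*(r^3 - 9*r^2 + 23*r - 15) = r*(r - 3)^2*(r + 2)*(r^2 - 6*r + 5) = r*(r - 3)^2*(r - 1)*(r + 2)*(r - 5)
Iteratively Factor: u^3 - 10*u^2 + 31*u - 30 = (u - 2)*(u^2 - 8*u + 15) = (u - 3)*(u - 2)*(u - 5)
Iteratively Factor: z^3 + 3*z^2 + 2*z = (z)*(z^2 + 3*z + 2) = z*(z + 1)*(z + 2)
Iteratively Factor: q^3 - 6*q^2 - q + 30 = (q + 2)*(q^2 - 8*q + 15) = (q - 5)*(q + 2)*(q - 3)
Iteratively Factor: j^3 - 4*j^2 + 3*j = (j - 3)*(j^2 - j) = j*(j - 3)*(j - 1)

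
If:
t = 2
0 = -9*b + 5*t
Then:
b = 10/9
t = 2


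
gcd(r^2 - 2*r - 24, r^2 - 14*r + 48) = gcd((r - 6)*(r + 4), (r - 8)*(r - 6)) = r - 6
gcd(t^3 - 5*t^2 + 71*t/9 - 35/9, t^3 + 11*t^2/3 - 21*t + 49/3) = t^2 - 10*t/3 + 7/3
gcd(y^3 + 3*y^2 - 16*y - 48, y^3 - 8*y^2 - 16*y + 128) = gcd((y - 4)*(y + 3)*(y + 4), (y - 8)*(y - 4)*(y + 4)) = y^2 - 16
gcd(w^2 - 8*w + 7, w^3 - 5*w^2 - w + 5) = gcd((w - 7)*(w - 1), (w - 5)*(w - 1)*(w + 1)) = w - 1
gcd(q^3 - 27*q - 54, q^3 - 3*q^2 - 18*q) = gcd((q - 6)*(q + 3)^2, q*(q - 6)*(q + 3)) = q^2 - 3*q - 18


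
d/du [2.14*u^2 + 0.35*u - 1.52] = 4.28*u + 0.35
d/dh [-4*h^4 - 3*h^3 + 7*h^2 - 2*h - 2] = -16*h^3 - 9*h^2 + 14*h - 2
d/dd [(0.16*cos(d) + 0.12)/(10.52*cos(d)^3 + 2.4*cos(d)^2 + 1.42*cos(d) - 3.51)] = (3.3664*cos(d)^3 + 4.1712*cos(d)^2 + 0.576*cos(d) + 0.732)*sin(d)/(110.6704*cos(d)^6 + 50.496*cos(d)^5 + 35.6368*cos(d)^4 - 67.0344*cos(d)^3 - 14.8316*cos(d)^2 - 9.9684*cos(d) + 12.3201)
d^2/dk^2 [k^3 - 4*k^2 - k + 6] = 6*k - 8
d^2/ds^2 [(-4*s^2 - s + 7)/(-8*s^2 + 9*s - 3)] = 32*(22*s^3 - 102*s^2 + 90*s - 21)/(512*s^6 - 1728*s^5 + 2520*s^4 - 2025*s^3 + 945*s^2 - 243*s + 27)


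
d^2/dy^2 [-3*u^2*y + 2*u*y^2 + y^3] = 4*u + 6*y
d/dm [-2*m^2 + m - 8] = 1 - 4*m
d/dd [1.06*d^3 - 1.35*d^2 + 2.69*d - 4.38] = 3.18*d^2 - 2.7*d + 2.69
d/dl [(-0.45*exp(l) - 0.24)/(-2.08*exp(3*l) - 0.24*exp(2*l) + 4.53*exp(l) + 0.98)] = (-1.872*exp(3*l) - 1.6056*exp(2*l) - 0.1152*exp(l) + 0.6462)*exp(l)/(4.3264*exp(6*l) + 0.9984*exp(5*l) - 18.7872*exp(4*l) - 6.2512*exp(3*l) + 20.0505*exp(2*l) + 8.8788*exp(l) + 0.9604)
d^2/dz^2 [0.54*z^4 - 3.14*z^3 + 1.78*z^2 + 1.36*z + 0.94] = 6.48*z^2 - 18.84*z + 3.56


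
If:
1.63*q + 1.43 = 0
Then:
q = -0.88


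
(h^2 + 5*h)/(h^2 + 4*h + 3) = h*(h + 5)/(h^2 + 4*h + 3)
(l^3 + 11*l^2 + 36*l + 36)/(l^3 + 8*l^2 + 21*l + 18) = (l + 6)/(l + 3)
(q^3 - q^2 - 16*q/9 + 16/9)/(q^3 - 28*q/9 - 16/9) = (3*q^2 - 7*q + 4)/(3*q^2 - 4*q - 4)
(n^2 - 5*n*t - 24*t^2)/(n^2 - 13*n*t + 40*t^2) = (-n - 3*t)/(-n + 5*t)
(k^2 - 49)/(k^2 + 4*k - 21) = (k - 7)/(k - 3)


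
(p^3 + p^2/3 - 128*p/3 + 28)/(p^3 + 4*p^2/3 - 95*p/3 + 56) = (3*p^2 - 20*p + 12)/(3*p^2 - 17*p + 24)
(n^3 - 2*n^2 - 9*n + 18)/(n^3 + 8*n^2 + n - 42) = (n - 3)/(n + 7)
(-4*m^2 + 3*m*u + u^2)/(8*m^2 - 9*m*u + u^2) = (4*m + u)/(-8*m + u)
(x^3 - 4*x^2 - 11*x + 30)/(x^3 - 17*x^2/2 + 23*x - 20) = 2*(x^2 - 2*x - 15)/(2*x^2 - 13*x + 20)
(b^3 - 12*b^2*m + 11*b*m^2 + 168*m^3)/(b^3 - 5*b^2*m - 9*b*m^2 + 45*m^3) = (b^2 - 15*b*m + 56*m^2)/(b^2 - 8*b*m + 15*m^2)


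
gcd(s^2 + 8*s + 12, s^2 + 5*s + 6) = s + 2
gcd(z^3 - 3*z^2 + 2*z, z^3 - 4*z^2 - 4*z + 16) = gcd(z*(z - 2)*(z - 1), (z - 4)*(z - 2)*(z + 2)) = z - 2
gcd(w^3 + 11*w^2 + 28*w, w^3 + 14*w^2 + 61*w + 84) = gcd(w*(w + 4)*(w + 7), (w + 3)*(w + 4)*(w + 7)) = w^2 + 11*w + 28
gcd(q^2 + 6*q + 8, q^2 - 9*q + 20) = 1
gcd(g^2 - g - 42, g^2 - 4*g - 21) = g - 7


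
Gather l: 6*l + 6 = 6*l + 6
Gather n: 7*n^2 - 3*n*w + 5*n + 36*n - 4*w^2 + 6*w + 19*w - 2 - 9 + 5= 7*n^2 + n*(41 - 3*w) - 4*w^2 + 25*w - 6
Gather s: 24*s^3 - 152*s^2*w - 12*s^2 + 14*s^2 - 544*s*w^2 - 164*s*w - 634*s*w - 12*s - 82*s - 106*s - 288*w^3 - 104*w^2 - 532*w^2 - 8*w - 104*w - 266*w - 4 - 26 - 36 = 24*s^3 + s^2*(2 - 152*w) + s*(-544*w^2 - 798*w - 200) - 288*w^3 - 636*w^2 - 378*w - 66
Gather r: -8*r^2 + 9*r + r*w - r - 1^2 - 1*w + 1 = -8*r^2 + r*(w + 8) - w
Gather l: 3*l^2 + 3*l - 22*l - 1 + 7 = 3*l^2 - 19*l + 6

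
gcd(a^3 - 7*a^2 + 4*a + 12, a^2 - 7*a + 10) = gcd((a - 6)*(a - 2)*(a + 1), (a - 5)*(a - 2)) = a - 2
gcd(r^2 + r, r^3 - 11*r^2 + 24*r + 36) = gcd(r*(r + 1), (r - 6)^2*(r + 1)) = r + 1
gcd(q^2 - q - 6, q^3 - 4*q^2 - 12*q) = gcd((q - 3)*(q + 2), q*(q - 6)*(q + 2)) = q + 2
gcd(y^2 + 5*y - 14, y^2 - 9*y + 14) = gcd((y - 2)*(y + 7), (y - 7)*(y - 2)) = y - 2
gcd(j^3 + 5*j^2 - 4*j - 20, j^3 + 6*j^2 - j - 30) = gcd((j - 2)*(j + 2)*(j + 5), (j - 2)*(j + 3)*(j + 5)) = j^2 + 3*j - 10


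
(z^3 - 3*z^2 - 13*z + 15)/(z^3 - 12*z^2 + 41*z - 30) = (z + 3)/(z - 6)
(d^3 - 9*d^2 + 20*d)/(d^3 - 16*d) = (d - 5)/(d + 4)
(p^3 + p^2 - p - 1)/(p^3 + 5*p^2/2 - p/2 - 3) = 2*(p^2 + 2*p + 1)/(2*p^2 + 7*p + 6)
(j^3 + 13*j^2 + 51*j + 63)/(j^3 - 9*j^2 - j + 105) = (j^2 + 10*j + 21)/(j^2 - 12*j + 35)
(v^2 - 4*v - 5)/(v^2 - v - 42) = (-v^2 + 4*v + 5)/(-v^2 + v + 42)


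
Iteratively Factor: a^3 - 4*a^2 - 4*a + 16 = (a - 2)*(a^2 - 2*a - 8) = (a - 4)*(a - 2)*(a + 2)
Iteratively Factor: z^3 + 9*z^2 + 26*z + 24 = (z + 2)*(z^2 + 7*z + 12) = (z + 2)*(z + 4)*(z + 3)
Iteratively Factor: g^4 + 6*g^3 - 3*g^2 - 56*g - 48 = (g + 4)*(g^3 + 2*g^2 - 11*g - 12) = (g + 4)^2*(g^2 - 2*g - 3) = (g - 3)*(g + 4)^2*(g + 1)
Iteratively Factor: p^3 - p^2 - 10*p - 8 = (p + 2)*(p^2 - 3*p - 4) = (p + 1)*(p + 2)*(p - 4)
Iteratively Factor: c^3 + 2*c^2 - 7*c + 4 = (c + 4)*(c^2 - 2*c + 1) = (c - 1)*(c + 4)*(c - 1)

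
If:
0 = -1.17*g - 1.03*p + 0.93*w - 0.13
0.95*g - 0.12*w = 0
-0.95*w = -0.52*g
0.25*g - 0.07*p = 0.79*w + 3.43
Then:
No Solution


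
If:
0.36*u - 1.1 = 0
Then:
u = 3.06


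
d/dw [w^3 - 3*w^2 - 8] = 3*w*(w - 2)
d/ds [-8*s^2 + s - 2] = 1 - 16*s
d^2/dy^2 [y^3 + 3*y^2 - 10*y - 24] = 6*y + 6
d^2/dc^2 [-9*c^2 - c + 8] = -18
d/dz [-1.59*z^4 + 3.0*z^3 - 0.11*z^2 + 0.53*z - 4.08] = -6.36*z^3 + 9.0*z^2 - 0.22*z + 0.53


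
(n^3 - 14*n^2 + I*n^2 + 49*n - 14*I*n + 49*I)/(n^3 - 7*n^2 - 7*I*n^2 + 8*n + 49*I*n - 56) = (n - 7)/(n - 8*I)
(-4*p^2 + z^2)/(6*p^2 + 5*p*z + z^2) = (-2*p + z)/(3*p + z)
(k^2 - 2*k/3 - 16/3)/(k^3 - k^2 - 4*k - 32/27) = 9*(k + 2)/(9*k^2 + 15*k + 4)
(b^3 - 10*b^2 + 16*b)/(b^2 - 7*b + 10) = b*(b - 8)/(b - 5)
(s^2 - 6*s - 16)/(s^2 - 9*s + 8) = (s + 2)/(s - 1)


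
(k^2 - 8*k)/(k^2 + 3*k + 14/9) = 9*k*(k - 8)/(9*k^2 + 27*k + 14)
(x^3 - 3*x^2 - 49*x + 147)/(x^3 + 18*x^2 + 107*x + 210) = (x^2 - 10*x + 21)/(x^2 + 11*x + 30)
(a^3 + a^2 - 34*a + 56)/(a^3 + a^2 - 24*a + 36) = (a^2 + 3*a - 28)/(a^2 + 3*a - 18)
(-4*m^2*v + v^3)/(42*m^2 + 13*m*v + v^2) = v*(-4*m^2 + v^2)/(42*m^2 + 13*m*v + v^2)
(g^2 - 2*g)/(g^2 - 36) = g*(g - 2)/(g^2 - 36)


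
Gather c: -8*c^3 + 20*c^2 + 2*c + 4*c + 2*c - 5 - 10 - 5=-8*c^3 + 20*c^2 + 8*c - 20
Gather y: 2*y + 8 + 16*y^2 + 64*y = 16*y^2 + 66*y + 8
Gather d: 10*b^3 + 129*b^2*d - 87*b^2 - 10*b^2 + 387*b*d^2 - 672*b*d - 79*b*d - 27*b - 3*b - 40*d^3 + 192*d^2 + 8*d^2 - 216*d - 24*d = 10*b^3 - 97*b^2 - 30*b - 40*d^3 + d^2*(387*b + 200) + d*(129*b^2 - 751*b - 240)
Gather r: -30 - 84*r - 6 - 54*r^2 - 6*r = -54*r^2 - 90*r - 36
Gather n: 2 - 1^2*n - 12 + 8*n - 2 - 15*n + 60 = 48 - 8*n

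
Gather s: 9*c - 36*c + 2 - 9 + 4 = -27*c - 3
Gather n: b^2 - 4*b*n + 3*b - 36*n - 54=b^2 + 3*b + n*(-4*b - 36) - 54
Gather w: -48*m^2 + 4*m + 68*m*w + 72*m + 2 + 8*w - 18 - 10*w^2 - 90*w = -48*m^2 + 76*m - 10*w^2 + w*(68*m - 82) - 16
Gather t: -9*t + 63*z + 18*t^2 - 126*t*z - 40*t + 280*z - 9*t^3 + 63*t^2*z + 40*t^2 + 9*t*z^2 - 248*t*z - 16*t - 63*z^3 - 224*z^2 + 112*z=-9*t^3 + t^2*(63*z + 58) + t*(9*z^2 - 374*z - 65) - 63*z^3 - 224*z^2 + 455*z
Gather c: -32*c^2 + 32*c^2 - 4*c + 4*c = 0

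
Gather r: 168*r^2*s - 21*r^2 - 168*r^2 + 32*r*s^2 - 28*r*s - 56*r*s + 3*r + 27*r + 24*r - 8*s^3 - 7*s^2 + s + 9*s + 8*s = r^2*(168*s - 189) + r*(32*s^2 - 84*s + 54) - 8*s^3 - 7*s^2 + 18*s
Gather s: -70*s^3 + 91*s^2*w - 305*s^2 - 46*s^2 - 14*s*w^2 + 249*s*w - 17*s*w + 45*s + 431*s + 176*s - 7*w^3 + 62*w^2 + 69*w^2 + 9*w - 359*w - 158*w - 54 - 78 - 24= -70*s^3 + s^2*(91*w - 351) + s*(-14*w^2 + 232*w + 652) - 7*w^3 + 131*w^2 - 508*w - 156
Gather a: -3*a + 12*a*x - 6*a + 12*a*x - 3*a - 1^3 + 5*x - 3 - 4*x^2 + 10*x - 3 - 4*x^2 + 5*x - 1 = a*(24*x - 12) - 8*x^2 + 20*x - 8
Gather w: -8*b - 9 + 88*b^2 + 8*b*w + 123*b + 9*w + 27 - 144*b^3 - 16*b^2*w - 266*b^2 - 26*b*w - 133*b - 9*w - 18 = -144*b^3 - 178*b^2 - 18*b + w*(-16*b^2 - 18*b)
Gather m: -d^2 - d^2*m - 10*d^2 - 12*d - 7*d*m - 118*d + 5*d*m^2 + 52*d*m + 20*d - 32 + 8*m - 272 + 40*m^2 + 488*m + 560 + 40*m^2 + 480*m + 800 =-11*d^2 - 110*d + m^2*(5*d + 80) + m*(-d^2 + 45*d + 976) + 1056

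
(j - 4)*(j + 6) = j^2 + 2*j - 24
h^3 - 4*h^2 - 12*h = h*(h - 6)*(h + 2)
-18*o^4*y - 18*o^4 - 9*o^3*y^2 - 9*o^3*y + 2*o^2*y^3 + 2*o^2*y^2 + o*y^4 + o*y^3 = (-3*o + y)*(2*o + y)*(3*o + y)*(o*y + o)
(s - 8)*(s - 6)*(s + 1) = s^3 - 13*s^2 + 34*s + 48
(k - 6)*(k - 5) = k^2 - 11*k + 30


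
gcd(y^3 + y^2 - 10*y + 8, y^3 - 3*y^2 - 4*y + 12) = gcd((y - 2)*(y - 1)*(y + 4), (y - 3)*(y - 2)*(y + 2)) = y - 2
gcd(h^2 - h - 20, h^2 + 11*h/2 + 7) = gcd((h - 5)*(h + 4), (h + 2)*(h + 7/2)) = 1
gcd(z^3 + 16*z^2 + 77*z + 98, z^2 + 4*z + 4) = z + 2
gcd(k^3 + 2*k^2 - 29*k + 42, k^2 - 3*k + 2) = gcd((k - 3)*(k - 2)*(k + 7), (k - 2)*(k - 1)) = k - 2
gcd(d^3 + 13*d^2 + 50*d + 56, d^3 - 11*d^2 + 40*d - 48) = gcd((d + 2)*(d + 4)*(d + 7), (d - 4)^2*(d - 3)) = 1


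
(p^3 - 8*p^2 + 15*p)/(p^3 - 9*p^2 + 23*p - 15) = p/(p - 1)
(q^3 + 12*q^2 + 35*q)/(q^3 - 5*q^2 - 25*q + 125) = q*(q + 7)/(q^2 - 10*q + 25)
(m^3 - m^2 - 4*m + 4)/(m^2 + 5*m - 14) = (m^2 + m - 2)/(m + 7)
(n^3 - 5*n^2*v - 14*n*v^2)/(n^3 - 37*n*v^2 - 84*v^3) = n*(n + 2*v)/(n^2 + 7*n*v + 12*v^2)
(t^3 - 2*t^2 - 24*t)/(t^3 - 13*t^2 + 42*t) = (t + 4)/(t - 7)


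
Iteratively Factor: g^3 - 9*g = (g + 3)*(g^2 - 3*g) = (g - 3)*(g + 3)*(g)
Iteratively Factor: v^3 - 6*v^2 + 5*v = (v)*(v^2 - 6*v + 5) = v*(v - 5)*(v - 1)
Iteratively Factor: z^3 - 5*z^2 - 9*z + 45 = (z - 3)*(z^2 - 2*z - 15) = (z - 5)*(z - 3)*(z + 3)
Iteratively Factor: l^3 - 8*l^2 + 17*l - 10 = (l - 2)*(l^2 - 6*l + 5) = (l - 2)*(l - 1)*(l - 5)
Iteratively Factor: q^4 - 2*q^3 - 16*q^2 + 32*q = (q + 4)*(q^3 - 6*q^2 + 8*q) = q*(q + 4)*(q^2 - 6*q + 8) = q*(q - 4)*(q + 4)*(q - 2)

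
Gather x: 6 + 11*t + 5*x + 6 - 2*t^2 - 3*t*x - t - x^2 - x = -2*t^2 + 10*t - x^2 + x*(4 - 3*t) + 12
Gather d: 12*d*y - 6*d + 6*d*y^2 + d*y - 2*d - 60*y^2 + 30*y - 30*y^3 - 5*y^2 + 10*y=d*(6*y^2 + 13*y - 8) - 30*y^3 - 65*y^2 + 40*y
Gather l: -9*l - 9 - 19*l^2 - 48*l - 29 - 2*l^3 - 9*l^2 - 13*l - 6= -2*l^3 - 28*l^2 - 70*l - 44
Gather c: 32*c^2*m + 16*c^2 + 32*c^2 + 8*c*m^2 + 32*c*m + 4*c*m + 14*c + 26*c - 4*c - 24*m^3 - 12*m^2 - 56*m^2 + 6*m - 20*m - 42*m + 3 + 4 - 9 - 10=c^2*(32*m + 48) + c*(8*m^2 + 36*m + 36) - 24*m^3 - 68*m^2 - 56*m - 12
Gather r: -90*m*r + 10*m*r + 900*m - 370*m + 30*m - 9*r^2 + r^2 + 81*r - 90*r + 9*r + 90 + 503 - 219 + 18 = -80*m*r + 560*m - 8*r^2 + 392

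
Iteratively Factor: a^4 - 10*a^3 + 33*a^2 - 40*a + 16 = (a - 1)*(a^3 - 9*a^2 + 24*a - 16) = (a - 1)^2*(a^2 - 8*a + 16) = (a - 4)*(a - 1)^2*(a - 4)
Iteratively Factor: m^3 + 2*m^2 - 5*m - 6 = (m + 3)*(m^2 - m - 2) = (m + 1)*(m + 3)*(m - 2)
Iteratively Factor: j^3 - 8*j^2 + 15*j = (j - 5)*(j^2 - 3*j) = j*(j - 5)*(j - 3)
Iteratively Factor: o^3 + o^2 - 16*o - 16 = (o + 1)*(o^2 - 16) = (o - 4)*(o + 1)*(o + 4)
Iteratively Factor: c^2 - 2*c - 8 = (c + 2)*(c - 4)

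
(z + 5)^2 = z^2 + 10*z + 25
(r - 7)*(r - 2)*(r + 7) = r^3 - 2*r^2 - 49*r + 98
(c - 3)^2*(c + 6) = c^3 - 27*c + 54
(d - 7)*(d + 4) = d^2 - 3*d - 28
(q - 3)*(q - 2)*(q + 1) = q^3 - 4*q^2 + q + 6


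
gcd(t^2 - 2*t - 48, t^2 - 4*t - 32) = t - 8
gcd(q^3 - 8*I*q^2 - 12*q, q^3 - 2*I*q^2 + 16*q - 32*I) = q - 2*I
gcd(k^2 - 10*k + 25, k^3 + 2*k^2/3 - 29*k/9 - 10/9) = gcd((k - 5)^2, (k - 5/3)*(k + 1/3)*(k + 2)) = 1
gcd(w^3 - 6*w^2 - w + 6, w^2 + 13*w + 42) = 1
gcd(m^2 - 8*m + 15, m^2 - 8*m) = 1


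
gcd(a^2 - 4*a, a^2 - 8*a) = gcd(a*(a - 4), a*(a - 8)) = a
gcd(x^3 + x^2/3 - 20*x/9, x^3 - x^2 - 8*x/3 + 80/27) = x^2 + x/3 - 20/9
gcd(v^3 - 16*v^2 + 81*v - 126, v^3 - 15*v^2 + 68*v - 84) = v^2 - 13*v + 42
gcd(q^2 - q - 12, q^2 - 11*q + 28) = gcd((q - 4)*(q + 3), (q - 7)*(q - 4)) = q - 4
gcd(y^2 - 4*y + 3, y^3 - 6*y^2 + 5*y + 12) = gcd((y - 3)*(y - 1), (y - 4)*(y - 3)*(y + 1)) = y - 3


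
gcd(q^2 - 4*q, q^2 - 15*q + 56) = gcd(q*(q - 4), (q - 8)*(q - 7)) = 1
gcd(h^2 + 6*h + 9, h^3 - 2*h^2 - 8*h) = 1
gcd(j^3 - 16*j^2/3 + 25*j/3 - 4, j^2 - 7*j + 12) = j - 3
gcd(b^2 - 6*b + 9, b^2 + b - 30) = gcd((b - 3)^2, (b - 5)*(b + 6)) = 1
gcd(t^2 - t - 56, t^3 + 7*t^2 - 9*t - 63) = t + 7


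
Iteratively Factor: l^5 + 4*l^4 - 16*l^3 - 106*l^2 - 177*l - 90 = (l + 3)*(l^4 + l^3 - 19*l^2 - 49*l - 30) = (l + 1)*(l + 3)*(l^3 - 19*l - 30) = (l - 5)*(l + 1)*(l + 3)*(l^2 + 5*l + 6) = (l - 5)*(l + 1)*(l + 3)^2*(l + 2)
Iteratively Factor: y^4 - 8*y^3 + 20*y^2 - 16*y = (y - 4)*(y^3 - 4*y^2 + 4*y) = (y - 4)*(y - 2)*(y^2 - 2*y) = (y - 4)*(y - 2)^2*(y)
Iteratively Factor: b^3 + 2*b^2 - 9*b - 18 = (b + 3)*(b^2 - b - 6) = (b - 3)*(b + 3)*(b + 2)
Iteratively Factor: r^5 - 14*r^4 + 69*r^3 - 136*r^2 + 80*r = (r)*(r^4 - 14*r^3 + 69*r^2 - 136*r + 80) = r*(r - 1)*(r^3 - 13*r^2 + 56*r - 80) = r*(r - 4)*(r - 1)*(r^2 - 9*r + 20) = r*(r - 5)*(r - 4)*(r - 1)*(r - 4)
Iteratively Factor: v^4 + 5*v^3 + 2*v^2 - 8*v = (v + 2)*(v^3 + 3*v^2 - 4*v) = (v + 2)*(v + 4)*(v^2 - v) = (v - 1)*(v + 2)*(v + 4)*(v)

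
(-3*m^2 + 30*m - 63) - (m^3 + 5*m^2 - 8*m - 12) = -m^3 - 8*m^2 + 38*m - 51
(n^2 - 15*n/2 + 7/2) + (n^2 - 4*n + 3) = 2*n^2 - 23*n/2 + 13/2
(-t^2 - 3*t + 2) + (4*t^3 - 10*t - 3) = 4*t^3 - t^2 - 13*t - 1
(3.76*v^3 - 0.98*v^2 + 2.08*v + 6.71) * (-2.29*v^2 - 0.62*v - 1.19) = -8.6104*v^5 - 0.0869999999999997*v^4 - 8.63*v^3 - 15.4893*v^2 - 6.6354*v - 7.9849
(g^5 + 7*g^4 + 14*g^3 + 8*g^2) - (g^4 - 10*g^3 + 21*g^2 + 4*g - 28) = g^5 + 6*g^4 + 24*g^3 - 13*g^2 - 4*g + 28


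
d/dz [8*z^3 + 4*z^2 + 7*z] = 24*z^2 + 8*z + 7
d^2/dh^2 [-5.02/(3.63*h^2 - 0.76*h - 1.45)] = (-132.296076*h^2 + 27.698352*h + 5.02*(7.26*h - 0.76)*(14.52*h - 1.52) + 52.84554)/(-3.63*h^2 + 0.76*h + 1.45)^3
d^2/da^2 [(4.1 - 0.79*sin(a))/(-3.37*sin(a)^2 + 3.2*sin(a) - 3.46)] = (-8.971951*sin(a)^5 + 177.7338*sin(a)^4 - 59.42995*sin(a)^3 - 437.3699*sin(a)^2 + 245.954688*sin(a) + 29.1394)/(38.272753*sin(a)^6 - 109.02624*sin(a)^5 + 221.411022*sin(a)^4 - 256.64384*sin(a)^3 + 227.324076*sin(a)^2 - 114.92736*sin(a) + 41.421736)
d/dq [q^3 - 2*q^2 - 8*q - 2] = 3*q^2 - 4*q - 8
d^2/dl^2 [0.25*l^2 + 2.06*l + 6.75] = 0.500000000000000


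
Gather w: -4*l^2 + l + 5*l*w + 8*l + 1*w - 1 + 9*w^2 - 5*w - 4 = -4*l^2 + 9*l + 9*w^2 + w*(5*l - 4) - 5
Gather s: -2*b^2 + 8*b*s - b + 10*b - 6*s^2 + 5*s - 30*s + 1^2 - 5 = -2*b^2 + 9*b - 6*s^2 + s*(8*b - 25) - 4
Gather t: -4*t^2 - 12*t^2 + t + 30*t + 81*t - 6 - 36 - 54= -16*t^2 + 112*t - 96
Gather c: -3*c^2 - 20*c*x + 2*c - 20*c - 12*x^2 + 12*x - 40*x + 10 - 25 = -3*c^2 + c*(-20*x - 18) - 12*x^2 - 28*x - 15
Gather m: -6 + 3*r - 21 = 3*r - 27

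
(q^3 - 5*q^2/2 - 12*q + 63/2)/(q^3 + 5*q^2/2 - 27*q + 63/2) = (2*q^2 + q - 21)/(2*q^2 + 11*q - 21)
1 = 1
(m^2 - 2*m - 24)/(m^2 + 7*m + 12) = (m - 6)/(m + 3)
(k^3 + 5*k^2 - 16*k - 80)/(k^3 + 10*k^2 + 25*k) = (k^2 - 16)/(k*(k + 5))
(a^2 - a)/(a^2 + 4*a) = (a - 1)/(a + 4)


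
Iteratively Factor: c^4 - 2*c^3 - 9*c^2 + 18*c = (c - 3)*(c^3 + c^2 - 6*c) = (c - 3)*(c + 3)*(c^2 - 2*c) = (c - 3)*(c - 2)*(c + 3)*(c)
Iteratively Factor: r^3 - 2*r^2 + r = (r - 1)*(r^2 - r) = (r - 1)^2*(r)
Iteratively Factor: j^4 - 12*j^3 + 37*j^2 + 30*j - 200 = (j - 5)*(j^3 - 7*j^2 + 2*j + 40) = (j - 5)*(j + 2)*(j^2 - 9*j + 20) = (j - 5)^2*(j + 2)*(j - 4)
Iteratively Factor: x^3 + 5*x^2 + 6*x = (x + 2)*(x^2 + 3*x) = x*(x + 2)*(x + 3)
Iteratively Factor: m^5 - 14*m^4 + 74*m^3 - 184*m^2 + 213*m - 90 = (m - 5)*(m^4 - 9*m^3 + 29*m^2 - 39*m + 18) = (m - 5)*(m - 3)*(m^3 - 6*m^2 + 11*m - 6) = (m - 5)*(m - 3)*(m - 2)*(m^2 - 4*m + 3) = (m - 5)*(m - 3)^2*(m - 2)*(m - 1)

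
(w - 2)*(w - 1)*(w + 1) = w^3 - 2*w^2 - w + 2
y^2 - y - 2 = (y - 2)*(y + 1)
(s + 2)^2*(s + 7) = s^3 + 11*s^2 + 32*s + 28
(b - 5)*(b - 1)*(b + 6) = b^3 - 31*b + 30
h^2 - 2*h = h*(h - 2)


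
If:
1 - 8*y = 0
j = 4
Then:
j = 4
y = 1/8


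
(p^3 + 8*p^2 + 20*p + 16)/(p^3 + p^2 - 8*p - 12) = (p + 4)/(p - 3)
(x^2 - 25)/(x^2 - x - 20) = (x + 5)/(x + 4)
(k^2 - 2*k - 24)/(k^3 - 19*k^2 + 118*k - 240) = (k + 4)/(k^2 - 13*k + 40)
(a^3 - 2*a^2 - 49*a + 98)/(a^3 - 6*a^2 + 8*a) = (a^2 - 49)/(a*(a - 4))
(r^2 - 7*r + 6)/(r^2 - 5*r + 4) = (r - 6)/(r - 4)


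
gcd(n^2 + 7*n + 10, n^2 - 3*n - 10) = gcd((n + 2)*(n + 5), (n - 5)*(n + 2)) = n + 2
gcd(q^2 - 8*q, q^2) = q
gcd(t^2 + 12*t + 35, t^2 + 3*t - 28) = t + 7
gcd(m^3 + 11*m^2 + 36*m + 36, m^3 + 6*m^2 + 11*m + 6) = m^2 + 5*m + 6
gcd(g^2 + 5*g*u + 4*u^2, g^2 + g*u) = g + u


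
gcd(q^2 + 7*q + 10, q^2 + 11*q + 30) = q + 5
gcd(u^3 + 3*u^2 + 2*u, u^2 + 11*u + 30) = 1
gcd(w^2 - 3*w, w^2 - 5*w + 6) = w - 3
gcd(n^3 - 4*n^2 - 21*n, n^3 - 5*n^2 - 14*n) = n^2 - 7*n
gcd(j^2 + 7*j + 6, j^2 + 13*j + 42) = j + 6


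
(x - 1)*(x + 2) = x^2 + x - 2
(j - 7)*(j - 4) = j^2 - 11*j + 28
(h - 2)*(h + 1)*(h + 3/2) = h^3 + h^2/2 - 7*h/2 - 3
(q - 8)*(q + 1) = q^2 - 7*q - 8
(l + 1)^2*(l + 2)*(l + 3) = l^4 + 7*l^3 + 17*l^2 + 17*l + 6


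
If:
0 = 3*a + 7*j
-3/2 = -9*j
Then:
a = -7/18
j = 1/6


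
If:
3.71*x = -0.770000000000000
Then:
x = -0.21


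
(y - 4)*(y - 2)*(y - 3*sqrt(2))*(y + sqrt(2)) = y^4 - 6*y^3 - 2*sqrt(2)*y^3 + 2*y^2 + 12*sqrt(2)*y^2 - 16*sqrt(2)*y + 36*y - 48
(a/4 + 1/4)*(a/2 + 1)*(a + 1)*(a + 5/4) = a^4/8 + 21*a^3/32 + 5*a^2/4 + 33*a/32 + 5/16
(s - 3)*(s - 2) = s^2 - 5*s + 6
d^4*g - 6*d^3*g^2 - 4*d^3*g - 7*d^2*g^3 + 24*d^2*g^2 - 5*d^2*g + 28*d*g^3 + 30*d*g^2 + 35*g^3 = (d - 5)*(d - 7*g)*(d + g)*(d*g + g)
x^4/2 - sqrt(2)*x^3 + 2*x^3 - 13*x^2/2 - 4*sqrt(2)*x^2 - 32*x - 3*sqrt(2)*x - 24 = (x/2 + sqrt(2))*(x + 1)*(x + 3)*(x - 4*sqrt(2))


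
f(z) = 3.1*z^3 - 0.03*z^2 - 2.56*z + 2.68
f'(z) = 9.3*z^2 - 0.06*z - 2.56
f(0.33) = 1.94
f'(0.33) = -1.57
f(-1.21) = 0.24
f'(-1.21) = 11.13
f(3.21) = 96.69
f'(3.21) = 93.08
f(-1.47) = -3.47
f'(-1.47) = 17.62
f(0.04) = 2.58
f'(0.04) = -2.55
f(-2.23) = -26.14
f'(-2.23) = 43.82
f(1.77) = 15.25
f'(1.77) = 26.47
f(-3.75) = -151.62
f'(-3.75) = 128.45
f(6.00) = 655.84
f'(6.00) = 331.88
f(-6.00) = -652.64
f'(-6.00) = 332.60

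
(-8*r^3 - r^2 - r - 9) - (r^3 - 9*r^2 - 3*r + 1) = -9*r^3 + 8*r^2 + 2*r - 10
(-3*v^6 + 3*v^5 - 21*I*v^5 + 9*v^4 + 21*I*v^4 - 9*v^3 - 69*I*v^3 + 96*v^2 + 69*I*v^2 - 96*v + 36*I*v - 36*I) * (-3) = 9*v^6 - 9*v^5 + 63*I*v^5 - 27*v^4 - 63*I*v^4 + 27*v^3 + 207*I*v^3 - 288*v^2 - 207*I*v^2 + 288*v - 108*I*v + 108*I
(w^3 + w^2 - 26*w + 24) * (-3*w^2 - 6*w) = -3*w^5 - 9*w^4 + 72*w^3 + 84*w^2 - 144*w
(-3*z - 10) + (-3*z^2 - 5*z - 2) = -3*z^2 - 8*z - 12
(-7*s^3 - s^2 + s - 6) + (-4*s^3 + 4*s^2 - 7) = -11*s^3 + 3*s^2 + s - 13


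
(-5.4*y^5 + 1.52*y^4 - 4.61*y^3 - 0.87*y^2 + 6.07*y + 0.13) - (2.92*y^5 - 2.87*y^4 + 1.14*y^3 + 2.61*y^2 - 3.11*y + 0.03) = -8.32*y^5 + 4.39*y^4 - 5.75*y^3 - 3.48*y^2 + 9.18*y + 0.1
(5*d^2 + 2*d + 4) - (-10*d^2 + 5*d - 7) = 15*d^2 - 3*d + 11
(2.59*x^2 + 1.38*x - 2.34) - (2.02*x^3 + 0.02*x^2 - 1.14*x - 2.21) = -2.02*x^3 + 2.57*x^2 + 2.52*x - 0.13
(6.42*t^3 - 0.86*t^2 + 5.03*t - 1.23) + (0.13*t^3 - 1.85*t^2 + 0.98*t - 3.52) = 6.55*t^3 - 2.71*t^2 + 6.01*t - 4.75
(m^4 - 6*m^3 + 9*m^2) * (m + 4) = m^5 - 2*m^4 - 15*m^3 + 36*m^2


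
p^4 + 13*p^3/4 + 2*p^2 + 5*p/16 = p*(p + 1/4)*(p + 1/2)*(p + 5/2)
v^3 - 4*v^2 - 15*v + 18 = (v - 6)*(v - 1)*(v + 3)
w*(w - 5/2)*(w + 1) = w^3 - 3*w^2/2 - 5*w/2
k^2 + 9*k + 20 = (k + 4)*(k + 5)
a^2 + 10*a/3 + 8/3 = (a + 4/3)*(a + 2)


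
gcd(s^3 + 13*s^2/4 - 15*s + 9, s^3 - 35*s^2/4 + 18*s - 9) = s^2 - 11*s/4 + 3/2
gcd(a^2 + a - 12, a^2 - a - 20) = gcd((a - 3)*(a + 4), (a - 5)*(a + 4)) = a + 4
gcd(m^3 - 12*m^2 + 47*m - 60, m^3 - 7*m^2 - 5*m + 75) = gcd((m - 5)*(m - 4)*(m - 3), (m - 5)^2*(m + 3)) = m - 5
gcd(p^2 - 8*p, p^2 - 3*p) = p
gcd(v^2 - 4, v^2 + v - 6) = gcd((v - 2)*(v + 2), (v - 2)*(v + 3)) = v - 2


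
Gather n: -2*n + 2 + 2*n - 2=0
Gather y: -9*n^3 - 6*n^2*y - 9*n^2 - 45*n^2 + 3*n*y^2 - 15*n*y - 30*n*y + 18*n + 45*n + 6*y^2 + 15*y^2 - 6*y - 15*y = -9*n^3 - 54*n^2 + 63*n + y^2*(3*n + 21) + y*(-6*n^2 - 45*n - 21)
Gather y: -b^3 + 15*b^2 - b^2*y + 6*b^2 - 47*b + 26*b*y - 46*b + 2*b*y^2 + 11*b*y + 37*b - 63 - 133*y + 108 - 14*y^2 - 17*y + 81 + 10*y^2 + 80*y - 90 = -b^3 + 21*b^2 - 56*b + y^2*(2*b - 4) + y*(-b^2 + 37*b - 70) + 36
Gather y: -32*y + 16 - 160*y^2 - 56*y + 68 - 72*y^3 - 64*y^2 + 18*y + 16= -72*y^3 - 224*y^2 - 70*y + 100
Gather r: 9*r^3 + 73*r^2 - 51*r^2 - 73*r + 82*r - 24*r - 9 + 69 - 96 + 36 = 9*r^3 + 22*r^2 - 15*r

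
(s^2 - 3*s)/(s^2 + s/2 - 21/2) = 2*s/(2*s + 7)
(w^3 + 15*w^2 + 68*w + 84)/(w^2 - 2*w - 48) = (w^2 + 9*w + 14)/(w - 8)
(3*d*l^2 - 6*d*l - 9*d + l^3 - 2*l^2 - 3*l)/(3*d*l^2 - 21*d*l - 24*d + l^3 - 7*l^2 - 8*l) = (l - 3)/(l - 8)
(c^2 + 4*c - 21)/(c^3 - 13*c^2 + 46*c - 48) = (c + 7)/(c^2 - 10*c + 16)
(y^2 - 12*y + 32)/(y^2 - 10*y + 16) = (y - 4)/(y - 2)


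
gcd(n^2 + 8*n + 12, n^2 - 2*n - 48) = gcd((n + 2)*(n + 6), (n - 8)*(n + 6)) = n + 6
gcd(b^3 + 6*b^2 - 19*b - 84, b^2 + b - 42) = b + 7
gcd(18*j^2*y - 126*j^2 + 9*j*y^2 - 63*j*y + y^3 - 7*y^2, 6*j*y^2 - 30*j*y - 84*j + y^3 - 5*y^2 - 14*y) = 6*j*y - 42*j + y^2 - 7*y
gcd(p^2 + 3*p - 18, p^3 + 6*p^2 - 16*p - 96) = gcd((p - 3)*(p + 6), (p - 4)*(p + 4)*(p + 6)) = p + 6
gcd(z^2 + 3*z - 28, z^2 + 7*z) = z + 7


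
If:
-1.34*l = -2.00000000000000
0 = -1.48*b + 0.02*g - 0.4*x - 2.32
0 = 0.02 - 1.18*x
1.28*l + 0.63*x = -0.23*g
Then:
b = -1.69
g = -8.35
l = 1.49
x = 0.02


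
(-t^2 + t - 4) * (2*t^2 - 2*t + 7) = -2*t^4 + 4*t^3 - 17*t^2 + 15*t - 28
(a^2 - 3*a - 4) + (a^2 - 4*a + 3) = 2*a^2 - 7*a - 1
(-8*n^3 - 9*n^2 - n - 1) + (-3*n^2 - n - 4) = -8*n^3 - 12*n^2 - 2*n - 5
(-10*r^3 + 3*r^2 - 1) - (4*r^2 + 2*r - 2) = -10*r^3 - r^2 - 2*r + 1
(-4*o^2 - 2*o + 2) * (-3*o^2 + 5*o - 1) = 12*o^4 - 14*o^3 - 12*o^2 + 12*o - 2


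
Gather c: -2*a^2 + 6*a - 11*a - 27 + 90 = -2*a^2 - 5*a + 63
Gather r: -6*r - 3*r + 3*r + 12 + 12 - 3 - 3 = 18 - 6*r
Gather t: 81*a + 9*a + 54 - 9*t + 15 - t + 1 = 90*a - 10*t + 70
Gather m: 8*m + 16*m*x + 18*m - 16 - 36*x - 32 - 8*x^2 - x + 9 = m*(16*x + 26) - 8*x^2 - 37*x - 39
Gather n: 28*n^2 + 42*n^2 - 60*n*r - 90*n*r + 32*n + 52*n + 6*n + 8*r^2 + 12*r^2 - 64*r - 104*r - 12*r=70*n^2 + n*(90 - 150*r) + 20*r^2 - 180*r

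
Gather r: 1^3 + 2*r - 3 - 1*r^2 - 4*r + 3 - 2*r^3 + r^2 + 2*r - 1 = -2*r^3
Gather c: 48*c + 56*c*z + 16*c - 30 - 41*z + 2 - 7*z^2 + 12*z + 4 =c*(56*z + 64) - 7*z^2 - 29*z - 24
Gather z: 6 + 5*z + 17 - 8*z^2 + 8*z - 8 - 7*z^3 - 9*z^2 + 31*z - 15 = -7*z^3 - 17*z^2 + 44*z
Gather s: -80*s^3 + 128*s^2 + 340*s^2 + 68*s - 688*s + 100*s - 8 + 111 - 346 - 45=-80*s^3 + 468*s^2 - 520*s - 288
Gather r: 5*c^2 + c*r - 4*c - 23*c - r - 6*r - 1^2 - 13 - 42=5*c^2 - 27*c + r*(c - 7) - 56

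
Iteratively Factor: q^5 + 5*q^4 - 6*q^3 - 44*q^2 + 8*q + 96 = (q + 2)*(q^4 + 3*q^3 - 12*q^2 - 20*q + 48) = (q - 2)*(q + 2)*(q^3 + 5*q^2 - 2*q - 24) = (q - 2)*(q + 2)*(q + 4)*(q^2 + q - 6) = (q - 2)*(q + 2)*(q + 3)*(q + 4)*(q - 2)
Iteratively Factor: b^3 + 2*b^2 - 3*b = (b - 1)*(b^2 + 3*b) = b*(b - 1)*(b + 3)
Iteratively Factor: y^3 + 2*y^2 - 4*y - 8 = (y + 2)*(y^2 - 4) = (y + 2)^2*(y - 2)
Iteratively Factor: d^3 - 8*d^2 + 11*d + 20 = (d - 5)*(d^2 - 3*d - 4) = (d - 5)*(d + 1)*(d - 4)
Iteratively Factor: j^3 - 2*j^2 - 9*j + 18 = (j - 3)*(j^2 + j - 6) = (j - 3)*(j + 3)*(j - 2)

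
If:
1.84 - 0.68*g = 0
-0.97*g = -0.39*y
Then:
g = 2.71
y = 6.73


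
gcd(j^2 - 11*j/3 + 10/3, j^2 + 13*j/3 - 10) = j - 5/3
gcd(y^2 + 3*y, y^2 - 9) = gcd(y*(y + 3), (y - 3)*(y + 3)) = y + 3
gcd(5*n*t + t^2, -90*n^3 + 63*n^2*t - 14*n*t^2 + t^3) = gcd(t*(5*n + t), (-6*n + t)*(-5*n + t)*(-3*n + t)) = 1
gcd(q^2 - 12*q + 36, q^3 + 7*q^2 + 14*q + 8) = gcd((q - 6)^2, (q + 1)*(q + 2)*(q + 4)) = 1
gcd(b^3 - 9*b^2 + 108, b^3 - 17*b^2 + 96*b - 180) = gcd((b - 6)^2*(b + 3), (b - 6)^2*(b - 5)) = b^2 - 12*b + 36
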